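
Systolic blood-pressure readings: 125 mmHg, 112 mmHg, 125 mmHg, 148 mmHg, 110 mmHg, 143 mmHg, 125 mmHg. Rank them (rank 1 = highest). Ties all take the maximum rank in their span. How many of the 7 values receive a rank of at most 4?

Sorted (descending): 148, 143, 125, 125, 125, 112, 110
The 3 values of 125 occupy positions 3–5 → each gets rank 5.
Ranks ≤ 4: {1, 2} → 2 values.

2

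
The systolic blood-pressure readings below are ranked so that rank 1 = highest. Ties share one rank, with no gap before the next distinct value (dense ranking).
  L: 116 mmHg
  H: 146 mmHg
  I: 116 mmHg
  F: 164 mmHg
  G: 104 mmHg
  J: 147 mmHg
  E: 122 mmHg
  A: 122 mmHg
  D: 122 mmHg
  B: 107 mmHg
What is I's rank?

5

Sorted (descending): 164, 147, 146, 122, 122, 122, 116, 116, 107, 104
The 3 values of 122 share dense rank 4.
The 2 values of 116 share dense rank 5.
Remaining distinct values take the next consecutive integers.
I has value 116 mmHg → rank 5.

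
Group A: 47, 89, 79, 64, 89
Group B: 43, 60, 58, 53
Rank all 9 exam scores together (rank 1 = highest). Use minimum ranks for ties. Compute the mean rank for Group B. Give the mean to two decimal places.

Sorted (descending): 89, 89, 79, 64, 60, 58, 53, 47, 43
The 2 values of 89 occupy positions 1–2 → each gets rank 1.
Group B values → pooled ranks: 43→9, 60→5, 58→6, 53→7
Mean rank = (9 + 5 + 6 + 7) / 4 = 6.75

6.75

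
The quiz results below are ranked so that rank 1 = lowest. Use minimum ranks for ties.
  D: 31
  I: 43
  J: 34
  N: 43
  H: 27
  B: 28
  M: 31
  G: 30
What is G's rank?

3

Sorted (ascending): 27, 28, 30, 31, 31, 34, 43, 43
The 2 values of 31 occupy positions 4–5 → each gets rank 4.
The 2 values of 43 occupy positions 7–8 → each gets rank 7.
G has value 30 → rank 3.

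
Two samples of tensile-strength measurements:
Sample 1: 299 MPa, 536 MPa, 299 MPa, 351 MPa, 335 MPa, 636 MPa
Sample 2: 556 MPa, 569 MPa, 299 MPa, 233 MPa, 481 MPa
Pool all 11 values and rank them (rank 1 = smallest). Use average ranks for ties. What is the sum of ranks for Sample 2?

30

Sorted (ascending): 233, 299, 299, 299, 335, 351, 481, 536, 556, 569, 636
The 3 values of 299 occupy positions 2–4 → average rank 3.
Sample 2 values → pooled ranks: 556→9, 569→10, 299→3, 233→1, 481→7
Rank sum = 9 + 10 + 3 + 1 + 7 = 30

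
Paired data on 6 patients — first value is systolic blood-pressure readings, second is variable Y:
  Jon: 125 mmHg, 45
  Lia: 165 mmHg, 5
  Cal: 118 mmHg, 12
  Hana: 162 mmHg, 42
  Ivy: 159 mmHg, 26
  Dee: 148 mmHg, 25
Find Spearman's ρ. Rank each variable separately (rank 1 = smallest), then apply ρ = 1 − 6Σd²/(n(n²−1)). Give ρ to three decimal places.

-0.200

Ranks of variable 1: 2, 6, 1, 5, 4, 3
Ranks of variable 2: 6, 1, 2, 5, 4, 3
d = r₁ − r₂: -4, 5, -1, 0, 0, 0
d²: 16, 25, 1, 0, 0, 0; Σd² = 42
ρ = 1 − 6·42/(6·35) = 1 − 252/210 = -0.200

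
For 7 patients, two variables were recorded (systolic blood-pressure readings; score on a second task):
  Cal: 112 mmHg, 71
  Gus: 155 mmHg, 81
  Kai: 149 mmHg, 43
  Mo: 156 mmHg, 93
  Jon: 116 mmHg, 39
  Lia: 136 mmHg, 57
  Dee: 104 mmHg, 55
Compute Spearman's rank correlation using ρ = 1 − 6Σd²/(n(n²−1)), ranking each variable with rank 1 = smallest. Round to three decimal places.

Ranks of variable 1: 2, 6, 5, 7, 3, 4, 1
Ranks of variable 2: 5, 6, 2, 7, 1, 4, 3
d = r₁ − r₂: -3, 0, 3, 0, 2, 0, -2
d²: 9, 0, 9, 0, 4, 0, 4; Σd² = 26
ρ = 1 − 6·26/(7·48) = 1 − 156/336 = 0.536

0.536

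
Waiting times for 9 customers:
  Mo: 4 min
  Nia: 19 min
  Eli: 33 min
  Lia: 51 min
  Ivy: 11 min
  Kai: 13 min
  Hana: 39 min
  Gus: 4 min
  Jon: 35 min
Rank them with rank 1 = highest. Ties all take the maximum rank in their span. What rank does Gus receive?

Sorted (descending): 51, 39, 35, 33, 19, 13, 11, 4, 4
The 2 values of 4 occupy positions 8–9 → each gets rank 9.
Gus has value 4 min → rank 9.

9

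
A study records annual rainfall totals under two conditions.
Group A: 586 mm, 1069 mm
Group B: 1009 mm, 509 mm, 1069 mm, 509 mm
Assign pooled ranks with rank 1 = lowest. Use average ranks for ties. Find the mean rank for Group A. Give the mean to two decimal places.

4.25

Sorted (ascending): 509, 509, 586, 1009, 1069, 1069
The 2 values of 509 occupy positions 1–2 → average rank (1+2)/2 = 1.5.
The 2 values of 1069 occupy positions 5–6 → average rank (5+6)/2 = 5.5.
Group A values → pooled ranks: 586→3, 1069→5.5
Mean rank = (3 + 5.5) / 2 = 4.25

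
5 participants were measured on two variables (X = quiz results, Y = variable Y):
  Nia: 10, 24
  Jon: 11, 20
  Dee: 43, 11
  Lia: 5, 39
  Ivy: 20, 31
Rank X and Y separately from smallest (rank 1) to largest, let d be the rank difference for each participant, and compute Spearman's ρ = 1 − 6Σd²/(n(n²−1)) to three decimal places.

-0.700

Ranks of variable 1: 2, 3, 5, 1, 4
Ranks of variable 2: 3, 2, 1, 5, 4
d = r₁ − r₂: -1, 1, 4, -4, 0
d²: 1, 1, 16, 16, 0; Σd² = 34
ρ = 1 − 6·34/(5·24) = 1 − 204/120 = -0.700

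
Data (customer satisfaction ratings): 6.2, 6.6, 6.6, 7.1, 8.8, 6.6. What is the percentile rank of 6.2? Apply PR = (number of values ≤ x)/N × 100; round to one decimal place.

16.7

N = 6.
Strictly below 6.2: 0. Equal to 6.2: 1.
PR = 1/6 × 100 = 16.7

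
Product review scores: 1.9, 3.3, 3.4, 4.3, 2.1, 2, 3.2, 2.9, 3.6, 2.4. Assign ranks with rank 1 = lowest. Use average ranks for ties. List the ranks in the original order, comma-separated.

1, 7, 8, 10, 3, 2, 6, 5, 9, 4

Sorted (ascending): 1.9, 2, 2.1, 2.4, 2.9, 3.2, 3.3, 3.4, 3.6, 4.3
No ties — each value takes its position as its rank.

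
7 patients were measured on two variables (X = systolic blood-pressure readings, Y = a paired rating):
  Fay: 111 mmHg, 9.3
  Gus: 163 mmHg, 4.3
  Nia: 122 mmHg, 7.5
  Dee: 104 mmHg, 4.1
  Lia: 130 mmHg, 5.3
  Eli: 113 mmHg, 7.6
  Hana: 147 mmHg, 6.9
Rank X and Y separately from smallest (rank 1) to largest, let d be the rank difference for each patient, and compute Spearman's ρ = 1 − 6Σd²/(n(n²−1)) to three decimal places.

Ranks of variable 1: 2, 7, 4, 1, 5, 3, 6
Ranks of variable 2: 7, 2, 5, 1, 3, 6, 4
d = r₁ − r₂: -5, 5, -1, 0, 2, -3, 2
d²: 25, 25, 1, 0, 4, 9, 4; Σd² = 68
ρ = 1 − 6·68/(7·48) = 1 − 408/336 = -0.214

-0.214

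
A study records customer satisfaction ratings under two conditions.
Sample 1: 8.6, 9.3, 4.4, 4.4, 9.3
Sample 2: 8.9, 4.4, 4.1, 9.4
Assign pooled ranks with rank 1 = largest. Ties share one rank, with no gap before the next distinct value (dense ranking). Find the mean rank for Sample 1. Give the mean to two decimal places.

3.60

Sorted (descending): 9.4, 9.3, 9.3, 8.9, 8.6, 4.4, 4.4, 4.4, 4.1
The 2 values of 9.3 share dense rank 2.
The 3 values of 4.4 share dense rank 5.
Remaining distinct values take the next consecutive integers.
Sample 1 values → pooled ranks: 8.6→4, 9.3→2, 4.4→5, 4.4→5, 9.3→2
Mean rank = (4 + 2 + 5 + 5 + 2) / 5 = 3.60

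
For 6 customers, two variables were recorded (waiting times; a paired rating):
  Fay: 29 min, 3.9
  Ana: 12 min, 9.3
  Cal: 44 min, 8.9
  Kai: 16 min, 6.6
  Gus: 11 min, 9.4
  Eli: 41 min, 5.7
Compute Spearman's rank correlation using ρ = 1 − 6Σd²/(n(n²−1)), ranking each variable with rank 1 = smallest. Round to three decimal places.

-0.600

Ranks of variable 1: 4, 2, 6, 3, 1, 5
Ranks of variable 2: 1, 5, 4, 3, 6, 2
d = r₁ − r₂: 3, -3, 2, 0, -5, 3
d²: 9, 9, 4, 0, 25, 9; Σd² = 56
ρ = 1 − 6·56/(6·35) = 1 − 336/210 = -0.600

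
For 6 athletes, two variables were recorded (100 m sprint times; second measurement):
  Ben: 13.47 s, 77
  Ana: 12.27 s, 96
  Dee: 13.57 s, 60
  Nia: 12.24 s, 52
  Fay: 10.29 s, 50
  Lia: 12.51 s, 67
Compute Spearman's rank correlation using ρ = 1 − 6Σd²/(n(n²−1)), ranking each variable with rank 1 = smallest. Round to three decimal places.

Ranks of variable 1: 5, 3, 6, 2, 1, 4
Ranks of variable 2: 5, 6, 3, 2, 1, 4
d = r₁ − r₂: 0, -3, 3, 0, 0, 0
d²: 0, 9, 9, 0, 0, 0; Σd² = 18
ρ = 1 − 6·18/(6·35) = 1 − 108/210 = 0.486

0.486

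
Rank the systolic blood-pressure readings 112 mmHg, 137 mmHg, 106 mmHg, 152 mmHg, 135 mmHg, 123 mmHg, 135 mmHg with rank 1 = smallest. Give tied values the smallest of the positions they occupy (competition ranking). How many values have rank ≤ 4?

Sorted (ascending): 106, 112, 123, 135, 135, 137, 152
The 2 values of 135 occupy positions 4–5 → each gets rank 4.
Ranks ≤ 4: {1, 2, 3, 4, 4} → 5 values.

5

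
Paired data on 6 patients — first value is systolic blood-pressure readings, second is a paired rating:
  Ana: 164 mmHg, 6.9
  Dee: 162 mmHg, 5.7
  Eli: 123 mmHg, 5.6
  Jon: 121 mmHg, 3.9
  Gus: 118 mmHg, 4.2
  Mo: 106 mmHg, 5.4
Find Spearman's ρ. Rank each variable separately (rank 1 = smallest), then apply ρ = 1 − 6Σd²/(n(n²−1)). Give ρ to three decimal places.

Ranks of variable 1: 6, 5, 4, 3, 2, 1
Ranks of variable 2: 6, 5, 4, 1, 2, 3
d = r₁ − r₂: 0, 0, 0, 2, 0, -2
d²: 0, 0, 0, 4, 0, 4; Σd² = 8
ρ = 1 − 6·8/(6·35) = 1 − 48/210 = 0.771

0.771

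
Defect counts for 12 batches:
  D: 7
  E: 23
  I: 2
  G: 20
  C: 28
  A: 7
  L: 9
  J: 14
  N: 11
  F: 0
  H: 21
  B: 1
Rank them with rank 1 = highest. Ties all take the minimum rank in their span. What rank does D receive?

Sorted (descending): 28, 23, 21, 20, 14, 11, 9, 7, 7, 2, 1, 0
The 2 values of 7 occupy positions 8–9 → each gets rank 8.
D has value 7 → rank 8.

8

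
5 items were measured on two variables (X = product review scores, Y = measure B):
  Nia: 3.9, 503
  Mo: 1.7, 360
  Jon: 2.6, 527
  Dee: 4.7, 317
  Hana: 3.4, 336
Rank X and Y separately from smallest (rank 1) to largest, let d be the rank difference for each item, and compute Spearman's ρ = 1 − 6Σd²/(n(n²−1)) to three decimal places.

-0.500

Ranks of variable 1: 4, 1, 2, 5, 3
Ranks of variable 2: 4, 3, 5, 1, 2
d = r₁ − r₂: 0, -2, -3, 4, 1
d²: 0, 4, 9, 16, 1; Σd² = 30
ρ = 1 − 6·30/(5·24) = 1 − 180/120 = -0.500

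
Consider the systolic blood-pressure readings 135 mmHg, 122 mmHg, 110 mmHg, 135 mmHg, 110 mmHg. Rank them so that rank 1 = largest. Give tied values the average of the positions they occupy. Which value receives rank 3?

Sorted (descending): 135, 135, 122, 110, 110
The 2 values of 135 occupy positions 1–2 → average rank (1+2)/2 = 1.5.
The 2 values of 110 occupy positions 4–5 → average rank (4+5)/2 = 4.5.
Rank 3 → value 122.

122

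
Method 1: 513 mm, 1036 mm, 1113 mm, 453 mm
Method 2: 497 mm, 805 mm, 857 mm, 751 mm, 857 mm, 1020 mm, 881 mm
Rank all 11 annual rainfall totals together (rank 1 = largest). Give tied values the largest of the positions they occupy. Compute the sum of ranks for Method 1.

23

Sorted (descending): 1113, 1036, 1020, 881, 857, 857, 805, 751, 513, 497, 453
The 2 values of 857 occupy positions 5–6 → each gets rank 6.
Method 1 values → pooled ranks: 513→9, 1036→2, 1113→1, 453→11
Rank sum = 9 + 2 + 1 + 11 = 23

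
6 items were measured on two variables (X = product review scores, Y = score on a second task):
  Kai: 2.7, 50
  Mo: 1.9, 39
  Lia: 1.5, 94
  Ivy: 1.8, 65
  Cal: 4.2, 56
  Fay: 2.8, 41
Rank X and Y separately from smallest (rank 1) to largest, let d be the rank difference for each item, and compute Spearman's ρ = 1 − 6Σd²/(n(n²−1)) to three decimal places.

-0.486

Ranks of variable 1: 4, 3, 1, 2, 6, 5
Ranks of variable 2: 3, 1, 6, 5, 4, 2
d = r₁ − r₂: 1, 2, -5, -3, 2, 3
d²: 1, 4, 25, 9, 4, 9; Σd² = 52
ρ = 1 − 6·52/(6·35) = 1 − 312/210 = -0.486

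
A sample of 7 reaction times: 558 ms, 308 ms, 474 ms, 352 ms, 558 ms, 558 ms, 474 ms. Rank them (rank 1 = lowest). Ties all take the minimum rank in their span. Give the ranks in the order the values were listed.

Sorted (ascending): 308, 352, 474, 474, 558, 558, 558
The 2 values of 474 occupy positions 3–4 → each gets rank 3.
The 3 values of 558 occupy positions 5–7 → each gets rank 5.

5, 1, 3, 2, 5, 5, 3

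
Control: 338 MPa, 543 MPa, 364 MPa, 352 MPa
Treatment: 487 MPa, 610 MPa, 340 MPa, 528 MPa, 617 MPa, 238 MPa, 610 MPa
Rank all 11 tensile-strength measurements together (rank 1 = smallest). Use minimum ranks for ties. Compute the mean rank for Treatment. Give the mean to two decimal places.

Sorted (ascending): 238, 338, 340, 352, 364, 487, 528, 543, 610, 610, 617
The 2 values of 610 occupy positions 9–10 → each gets rank 9.
Treatment values → pooled ranks: 487→6, 610→9, 340→3, 528→7, 617→11, 238→1, 610→9
Mean rank = (6 + 9 + 3 + 7 + 11 + 1 + 9) / 7 = 6.57

6.57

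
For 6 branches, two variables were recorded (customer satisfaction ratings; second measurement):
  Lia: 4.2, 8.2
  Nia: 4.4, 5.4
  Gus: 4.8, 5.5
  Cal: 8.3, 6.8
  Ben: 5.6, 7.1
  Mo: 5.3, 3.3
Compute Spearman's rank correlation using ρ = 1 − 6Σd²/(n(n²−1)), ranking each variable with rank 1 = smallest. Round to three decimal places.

Ranks of variable 1: 1, 2, 3, 6, 5, 4
Ranks of variable 2: 6, 2, 3, 4, 5, 1
d = r₁ − r₂: -5, 0, 0, 2, 0, 3
d²: 25, 0, 0, 4, 0, 9; Σd² = 38
ρ = 1 − 6·38/(6·35) = 1 − 228/210 = -0.086

-0.086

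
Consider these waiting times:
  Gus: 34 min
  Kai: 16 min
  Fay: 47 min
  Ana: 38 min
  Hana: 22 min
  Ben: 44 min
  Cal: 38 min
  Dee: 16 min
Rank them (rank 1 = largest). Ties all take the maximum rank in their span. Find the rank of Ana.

Sorted (descending): 47, 44, 38, 38, 34, 22, 16, 16
The 2 values of 38 occupy positions 3–4 → each gets rank 4.
The 2 values of 16 occupy positions 7–8 → each gets rank 8.
Ana has value 38 min → rank 4.

4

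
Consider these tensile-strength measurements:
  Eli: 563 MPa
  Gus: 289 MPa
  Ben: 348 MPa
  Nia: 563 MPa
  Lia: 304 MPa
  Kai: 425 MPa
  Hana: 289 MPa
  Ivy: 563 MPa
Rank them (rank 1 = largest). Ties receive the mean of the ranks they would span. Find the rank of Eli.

2

Sorted (descending): 563, 563, 563, 425, 348, 304, 289, 289
The 3 values of 563 occupy positions 1–3 → average rank 2.
The 2 values of 289 occupy positions 7–8 → average rank (7+8)/2 = 7.5.
Eli has value 563 MPa → rank 2.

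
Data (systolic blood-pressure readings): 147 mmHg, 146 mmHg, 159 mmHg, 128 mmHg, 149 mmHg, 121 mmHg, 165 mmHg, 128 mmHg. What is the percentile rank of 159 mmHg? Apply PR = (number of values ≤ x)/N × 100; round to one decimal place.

87.5

N = 8.
Strictly below 159: 6. Equal to 159: 1.
PR = 7/8 × 100 = 87.5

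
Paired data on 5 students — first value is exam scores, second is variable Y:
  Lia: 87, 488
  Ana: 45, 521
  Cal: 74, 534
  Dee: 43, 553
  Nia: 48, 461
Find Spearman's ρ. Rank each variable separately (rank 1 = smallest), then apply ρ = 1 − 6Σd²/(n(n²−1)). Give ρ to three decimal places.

-0.500

Ranks of variable 1: 5, 2, 4, 1, 3
Ranks of variable 2: 2, 3, 4, 5, 1
d = r₁ − r₂: 3, -1, 0, -4, 2
d²: 9, 1, 0, 16, 4; Σd² = 30
ρ = 1 − 6·30/(5·24) = 1 − 180/120 = -0.500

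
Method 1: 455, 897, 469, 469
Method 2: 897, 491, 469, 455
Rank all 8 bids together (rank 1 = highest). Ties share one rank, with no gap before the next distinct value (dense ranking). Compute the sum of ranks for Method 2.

10

Sorted (descending): 897, 897, 491, 469, 469, 469, 455, 455
The 2 values of 897 share dense rank 1.
The 3 values of 469 share dense rank 3.
The 2 values of 455 share dense rank 4.
Remaining distinct values take the next consecutive integers.
Method 2 values → pooled ranks: 897→1, 491→2, 469→3, 455→4
Rank sum = 1 + 2 + 3 + 4 = 10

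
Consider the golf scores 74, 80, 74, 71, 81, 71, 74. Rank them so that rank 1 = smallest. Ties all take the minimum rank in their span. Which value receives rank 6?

80

Sorted (ascending): 71, 71, 74, 74, 74, 80, 81
The 2 values of 71 occupy positions 1–2 → each gets rank 1.
The 3 values of 74 occupy positions 3–5 → each gets rank 3.
Rank 6 → value 80.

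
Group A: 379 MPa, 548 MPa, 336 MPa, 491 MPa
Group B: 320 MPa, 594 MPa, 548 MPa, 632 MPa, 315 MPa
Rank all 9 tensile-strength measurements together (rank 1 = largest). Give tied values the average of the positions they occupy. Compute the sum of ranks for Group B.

Sorted (descending): 632, 594, 548, 548, 491, 379, 336, 320, 315
The 2 values of 548 occupy positions 3–4 → average rank (3+4)/2 = 3.5.
Group B values → pooled ranks: 320→8, 594→2, 548→3.5, 632→1, 315→9
Rank sum = 8 + 2 + 3.5 + 1 + 9 = 23.5

23.5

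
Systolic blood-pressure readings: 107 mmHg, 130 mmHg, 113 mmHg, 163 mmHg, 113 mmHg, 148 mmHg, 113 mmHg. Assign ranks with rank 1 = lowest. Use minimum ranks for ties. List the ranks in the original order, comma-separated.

1, 5, 2, 7, 2, 6, 2

Sorted (ascending): 107, 113, 113, 113, 130, 148, 163
The 3 values of 113 occupy positions 2–4 → each gets rank 2.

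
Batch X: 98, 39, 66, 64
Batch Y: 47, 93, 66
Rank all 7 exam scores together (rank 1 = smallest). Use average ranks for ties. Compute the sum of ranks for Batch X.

Sorted (ascending): 39, 47, 64, 66, 66, 93, 98
The 2 values of 66 occupy positions 4–5 → average rank (4+5)/2 = 4.5.
Batch X values → pooled ranks: 98→7, 39→1, 66→4.5, 64→3
Rank sum = 7 + 1 + 4.5 + 3 = 15.5

15.5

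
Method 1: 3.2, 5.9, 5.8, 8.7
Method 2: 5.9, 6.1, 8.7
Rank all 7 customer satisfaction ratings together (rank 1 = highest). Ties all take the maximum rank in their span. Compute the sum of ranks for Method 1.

20

Sorted (descending): 8.7, 8.7, 6.1, 5.9, 5.9, 5.8, 3.2
The 2 values of 8.7 occupy positions 1–2 → each gets rank 2.
The 2 values of 5.9 occupy positions 4–5 → each gets rank 5.
Method 1 values → pooled ranks: 3.2→7, 5.9→5, 5.8→6, 8.7→2
Rank sum = 7 + 5 + 6 + 2 = 20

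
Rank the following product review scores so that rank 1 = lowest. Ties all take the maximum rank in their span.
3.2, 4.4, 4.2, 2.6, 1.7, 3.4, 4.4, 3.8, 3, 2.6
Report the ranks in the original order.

5, 10, 8, 3, 1, 6, 10, 7, 4, 3

Sorted (ascending): 1.7, 2.6, 2.6, 3, 3.2, 3.4, 3.8, 4.2, 4.4, 4.4
The 2 values of 2.6 occupy positions 2–3 → each gets rank 3.
The 2 values of 4.4 occupy positions 9–10 → each gets rank 10.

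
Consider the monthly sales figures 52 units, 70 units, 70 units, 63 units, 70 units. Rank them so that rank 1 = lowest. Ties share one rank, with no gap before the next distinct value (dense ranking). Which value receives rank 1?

Sorted (ascending): 52, 63, 70, 70, 70
The 3 values of 70 share dense rank 3.
Remaining distinct values take the next consecutive integers.
Rank 1 → value 52.

52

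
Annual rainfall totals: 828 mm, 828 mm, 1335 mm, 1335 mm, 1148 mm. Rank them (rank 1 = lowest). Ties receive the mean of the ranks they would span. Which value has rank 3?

1148

Sorted (ascending): 828, 828, 1148, 1335, 1335
The 2 values of 828 occupy positions 1–2 → average rank (1+2)/2 = 1.5.
The 2 values of 1335 occupy positions 4–5 → average rank (4+5)/2 = 4.5.
Rank 3 → value 1148.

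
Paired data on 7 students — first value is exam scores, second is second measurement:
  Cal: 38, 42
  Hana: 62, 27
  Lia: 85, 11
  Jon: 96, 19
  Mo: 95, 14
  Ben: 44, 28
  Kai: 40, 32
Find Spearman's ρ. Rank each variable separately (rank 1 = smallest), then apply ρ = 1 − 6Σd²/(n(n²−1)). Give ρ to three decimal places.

Ranks of variable 1: 1, 4, 5, 7, 6, 3, 2
Ranks of variable 2: 7, 4, 1, 3, 2, 5, 6
d = r₁ − r₂: -6, 0, 4, 4, 4, -2, -4
d²: 36, 0, 16, 16, 16, 4, 16; Σd² = 104
ρ = 1 − 6·104/(7·48) = 1 − 624/336 = -0.857

-0.857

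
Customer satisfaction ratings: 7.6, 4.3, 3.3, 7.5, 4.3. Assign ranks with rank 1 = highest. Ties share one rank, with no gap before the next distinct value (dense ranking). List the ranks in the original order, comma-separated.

1, 3, 4, 2, 3

Sorted (descending): 7.6, 7.5, 4.3, 4.3, 3.3
The 2 values of 4.3 share dense rank 3.
Remaining distinct values take the next consecutive integers.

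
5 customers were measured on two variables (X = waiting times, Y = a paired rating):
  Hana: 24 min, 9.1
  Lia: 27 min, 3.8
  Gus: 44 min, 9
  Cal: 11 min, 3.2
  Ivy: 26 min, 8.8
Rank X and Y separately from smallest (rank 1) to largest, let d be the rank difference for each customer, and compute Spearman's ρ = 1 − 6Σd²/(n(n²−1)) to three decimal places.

0.300

Ranks of variable 1: 2, 4, 5, 1, 3
Ranks of variable 2: 5, 2, 4, 1, 3
d = r₁ − r₂: -3, 2, 1, 0, 0
d²: 9, 4, 1, 0, 0; Σd² = 14
ρ = 1 − 6·14/(5·24) = 1 − 84/120 = 0.300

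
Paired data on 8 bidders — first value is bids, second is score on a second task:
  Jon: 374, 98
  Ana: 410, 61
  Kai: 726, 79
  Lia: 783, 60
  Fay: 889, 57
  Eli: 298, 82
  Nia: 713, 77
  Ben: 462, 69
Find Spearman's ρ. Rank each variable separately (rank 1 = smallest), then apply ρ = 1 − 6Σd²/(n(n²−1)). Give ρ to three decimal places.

-0.738

Ranks of variable 1: 2, 3, 6, 7, 8, 1, 5, 4
Ranks of variable 2: 8, 3, 6, 2, 1, 7, 5, 4
d = r₁ − r₂: -6, 0, 0, 5, 7, -6, 0, 0
d²: 36, 0, 0, 25, 49, 36, 0, 0; Σd² = 146
ρ = 1 − 6·146/(8·63) = 1 − 876/504 = -0.738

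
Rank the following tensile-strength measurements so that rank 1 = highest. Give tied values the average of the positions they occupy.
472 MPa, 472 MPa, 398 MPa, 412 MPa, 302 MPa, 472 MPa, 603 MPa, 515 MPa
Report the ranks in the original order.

Sorted (descending): 603, 515, 472, 472, 472, 412, 398, 302
The 3 values of 472 occupy positions 3–5 → average rank 4.

4, 4, 7, 6, 8, 4, 1, 2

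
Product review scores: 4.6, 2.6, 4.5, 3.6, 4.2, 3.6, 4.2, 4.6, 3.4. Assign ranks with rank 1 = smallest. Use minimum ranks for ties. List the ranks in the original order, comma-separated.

Sorted (ascending): 2.6, 3.4, 3.6, 3.6, 4.2, 4.2, 4.5, 4.6, 4.6
The 2 values of 3.6 occupy positions 3–4 → each gets rank 3.
The 2 values of 4.2 occupy positions 5–6 → each gets rank 5.
The 2 values of 4.6 occupy positions 8–9 → each gets rank 8.

8, 1, 7, 3, 5, 3, 5, 8, 2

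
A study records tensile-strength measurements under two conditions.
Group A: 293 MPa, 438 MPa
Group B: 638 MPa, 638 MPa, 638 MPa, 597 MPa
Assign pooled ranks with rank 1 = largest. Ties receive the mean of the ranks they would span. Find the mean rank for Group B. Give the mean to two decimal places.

Sorted (descending): 638, 638, 638, 597, 438, 293
The 3 values of 638 occupy positions 1–3 → average rank 2.
Group B values → pooled ranks: 638→2, 638→2, 638→2, 597→4
Mean rank = (2 + 2 + 2 + 4) / 4 = 2.50

2.50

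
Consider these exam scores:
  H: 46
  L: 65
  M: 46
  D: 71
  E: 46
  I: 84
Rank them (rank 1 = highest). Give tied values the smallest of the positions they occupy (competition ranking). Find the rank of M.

Sorted (descending): 84, 71, 65, 46, 46, 46
The 3 values of 46 occupy positions 4–6 → each gets rank 4.
M has value 46 → rank 4.

4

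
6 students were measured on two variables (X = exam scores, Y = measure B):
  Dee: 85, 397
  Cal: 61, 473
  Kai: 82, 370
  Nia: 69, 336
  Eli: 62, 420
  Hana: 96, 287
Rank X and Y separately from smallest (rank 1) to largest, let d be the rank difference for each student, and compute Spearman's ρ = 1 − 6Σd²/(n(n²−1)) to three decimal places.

Ranks of variable 1: 5, 1, 4, 3, 2, 6
Ranks of variable 2: 4, 6, 3, 2, 5, 1
d = r₁ − r₂: 1, -5, 1, 1, -3, 5
d²: 1, 25, 1, 1, 9, 25; Σd² = 62
ρ = 1 − 6·62/(6·35) = 1 − 372/210 = -0.771

-0.771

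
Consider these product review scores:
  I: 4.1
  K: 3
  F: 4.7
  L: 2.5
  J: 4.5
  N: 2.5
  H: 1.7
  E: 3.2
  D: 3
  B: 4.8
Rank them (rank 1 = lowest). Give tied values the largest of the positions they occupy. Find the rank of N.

3

Sorted (ascending): 1.7, 2.5, 2.5, 3, 3, 3.2, 4.1, 4.5, 4.7, 4.8
The 2 values of 2.5 occupy positions 2–3 → each gets rank 3.
The 2 values of 3 occupy positions 4–5 → each gets rank 5.
N has value 2.5 → rank 3.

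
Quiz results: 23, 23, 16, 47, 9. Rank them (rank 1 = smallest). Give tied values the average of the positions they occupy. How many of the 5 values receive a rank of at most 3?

Sorted (ascending): 9, 16, 23, 23, 47
The 2 values of 23 occupy positions 3–4 → average rank (3+4)/2 = 3.5.
Ranks ≤ 3: {1, 2} → 2 values.

2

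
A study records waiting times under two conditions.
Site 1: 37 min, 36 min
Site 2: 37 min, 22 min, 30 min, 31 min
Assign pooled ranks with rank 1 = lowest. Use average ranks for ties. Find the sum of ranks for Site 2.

Sorted (ascending): 22, 30, 31, 36, 37, 37
The 2 values of 37 occupy positions 5–6 → average rank (5+6)/2 = 5.5.
Site 2 values → pooled ranks: 37→5.5, 22→1, 30→2, 31→3
Rank sum = 5.5 + 1 + 2 + 3 = 11.5

11.5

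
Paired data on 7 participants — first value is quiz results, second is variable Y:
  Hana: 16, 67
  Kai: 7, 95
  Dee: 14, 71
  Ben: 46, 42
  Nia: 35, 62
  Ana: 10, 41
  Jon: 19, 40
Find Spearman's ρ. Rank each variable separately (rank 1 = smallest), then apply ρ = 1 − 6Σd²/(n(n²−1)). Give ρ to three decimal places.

-0.464

Ranks of variable 1: 4, 1, 3, 7, 6, 2, 5
Ranks of variable 2: 5, 7, 6, 3, 4, 2, 1
d = r₁ − r₂: -1, -6, -3, 4, 2, 0, 4
d²: 1, 36, 9, 16, 4, 0, 16; Σd² = 82
ρ = 1 − 6·82/(7·48) = 1 − 492/336 = -0.464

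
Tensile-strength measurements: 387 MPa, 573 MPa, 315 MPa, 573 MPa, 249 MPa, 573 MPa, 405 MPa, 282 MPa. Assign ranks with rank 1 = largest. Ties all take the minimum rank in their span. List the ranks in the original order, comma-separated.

5, 1, 6, 1, 8, 1, 4, 7

Sorted (descending): 573, 573, 573, 405, 387, 315, 282, 249
The 3 values of 573 occupy positions 1–3 → each gets rank 1.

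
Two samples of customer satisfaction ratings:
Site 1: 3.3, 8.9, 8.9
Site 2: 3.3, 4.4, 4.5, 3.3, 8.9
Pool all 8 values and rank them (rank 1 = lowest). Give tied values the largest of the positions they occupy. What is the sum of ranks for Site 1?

19

Sorted (ascending): 3.3, 3.3, 3.3, 4.4, 4.5, 8.9, 8.9, 8.9
The 3 values of 3.3 occupy positions 1–3 → each gets rank 3.
The 3 values of 8.9 occupy positions 6–8 → each gets rank 8.
Site 1 values → pooled ranks: 3.3→3, 8.9→8, 8.9→8
Rank sum = 3 + 8 + 8 = 19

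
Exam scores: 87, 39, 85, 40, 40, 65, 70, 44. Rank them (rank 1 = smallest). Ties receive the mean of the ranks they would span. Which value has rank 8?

Sorted (ascending): 39, 40, 40, 44, 65, 70, 85, 87
The 2 values of 40 occupy positions 2–3 → average rank (2+3)/2 = 2.5.
Rank 8 → value 87.

87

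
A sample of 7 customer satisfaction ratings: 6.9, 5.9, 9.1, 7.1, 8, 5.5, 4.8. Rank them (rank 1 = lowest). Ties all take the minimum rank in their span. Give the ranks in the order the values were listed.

Sorted (ascending): 4.8, 5.5, 5.9, 6.9, 7.1, 8, 9.1
No ties — each value takes its position as its rank.

4, 3, 7, 5, 6, 2, 1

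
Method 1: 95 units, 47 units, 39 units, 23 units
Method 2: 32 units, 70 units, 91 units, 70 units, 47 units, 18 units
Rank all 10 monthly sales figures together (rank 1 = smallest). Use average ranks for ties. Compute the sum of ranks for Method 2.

Sorted (ascending): 18, 23, 32, 39, 47, 47, 70, 70, 91, 95
The 2 values of 47 occupy positions 5–6 → average rank (5+6)/2 = 5.5.
The 2 values of 70 occupy positions 7–8 → average rank (7+8)/2 = 7.5.
Method 2 values → pooled ranks: 32→3, 70→7.5, 91→9, 70→7.5, 47→5.5, 18→1
Rank sum = 3 + 7.5 + 9 + 7.5 + 5.5 + 1 = 33.5

33.5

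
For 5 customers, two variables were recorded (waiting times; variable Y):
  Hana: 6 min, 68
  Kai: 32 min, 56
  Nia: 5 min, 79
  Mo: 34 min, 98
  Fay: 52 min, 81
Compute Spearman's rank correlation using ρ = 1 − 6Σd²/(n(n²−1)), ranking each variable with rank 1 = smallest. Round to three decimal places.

0.500

Ranks of variable 1: 2, 3, 1, 4, 5
Ranks of variable 2: 2, 1, 3, 5, 4
d = r₁ − r₂: 0, 2, -2, -1, 1
d²: 0, 4, 4, 1, 1; Σd² = 10
ρ = 1 − 6·10/(5·24) = 1 − 60/120 = 0.500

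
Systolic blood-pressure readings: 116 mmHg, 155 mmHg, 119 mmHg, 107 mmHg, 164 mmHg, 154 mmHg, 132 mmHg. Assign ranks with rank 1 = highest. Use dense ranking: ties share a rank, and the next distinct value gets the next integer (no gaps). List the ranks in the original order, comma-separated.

6, 2, 5, 7, 1, 3, 4

Sorted (descending): 164, 155, 154, 132, 119, 116, 107
No ties — each value takes its position as its rank.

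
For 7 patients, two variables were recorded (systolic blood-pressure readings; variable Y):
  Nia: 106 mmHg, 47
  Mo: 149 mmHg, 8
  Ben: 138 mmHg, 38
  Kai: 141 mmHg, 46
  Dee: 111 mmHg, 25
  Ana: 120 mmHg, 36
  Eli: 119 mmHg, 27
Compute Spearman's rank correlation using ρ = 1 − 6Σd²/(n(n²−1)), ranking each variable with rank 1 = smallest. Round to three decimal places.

-0.286

Ranks of variable 1: 1, 7, 5, 6, 2, 4, 3
Ranks of variable 2: 7, 1, 5, 6, 2, 4, 3
d = r₁ − r₂: -6, 6, 0, 0, 0, 0, 0
d²: 36, 36, 0, 0, 0, 0, 0; Σd² = 72
ρ = 1 − 6·72/(7·48) = 1 − 432/336 = -0.286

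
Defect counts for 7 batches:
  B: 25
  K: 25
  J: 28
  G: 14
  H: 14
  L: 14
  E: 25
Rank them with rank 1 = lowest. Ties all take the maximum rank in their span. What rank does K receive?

6

Sorted (ascending): 14, 14, 14, 25, 25, 25, 28
The 3 values of 14 occupy positions 1–3 → each gets rank 3.
The 3 values of 25 occupy positions 4–6 → each gets rank 6.
K has value 25 → rank 6.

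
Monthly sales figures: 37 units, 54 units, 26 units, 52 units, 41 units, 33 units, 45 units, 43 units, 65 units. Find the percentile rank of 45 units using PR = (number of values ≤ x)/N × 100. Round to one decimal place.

66.7

N = 9.
Strictly below 45: 5. Equal to 45: 1.
PR = 6/9 × 100 = 66.7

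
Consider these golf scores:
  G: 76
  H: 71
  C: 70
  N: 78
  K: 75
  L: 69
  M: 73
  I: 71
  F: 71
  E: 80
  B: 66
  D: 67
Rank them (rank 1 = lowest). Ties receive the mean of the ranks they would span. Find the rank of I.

Sorted (ascending): 66, 67, 69, 70, 71, 71, 71, 73, 75, 76, 78, 80
The 3 values of 71 occupy positions 5–7 → average rank 6.
I has value 71 → rank 6.

6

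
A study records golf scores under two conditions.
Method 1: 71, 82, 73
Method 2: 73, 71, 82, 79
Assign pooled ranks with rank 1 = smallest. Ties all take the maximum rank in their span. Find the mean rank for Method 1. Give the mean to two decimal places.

Sorted (ascending): 71, 71, 73, 73, 79, 82, 82
The 2 values of 71 occupy positions 1–2 → each gets rank 2.
The 2 values of 73 occupy positions 3–4 → each gets rank 4.
The 2 values of 82 occupy positions 6–7 → each gets rank 7.
Method 1 values → pooled ranks: 71→2, 82→7, 73→4
Mean rank = (2 + 7 + 4) / 3 = 4.33

4.33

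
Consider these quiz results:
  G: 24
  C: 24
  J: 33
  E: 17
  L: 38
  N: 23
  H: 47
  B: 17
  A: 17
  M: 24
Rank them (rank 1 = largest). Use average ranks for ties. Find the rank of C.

Sorted (descending): 47, 38, 33, 24, 24, 24, 23, 17, 17, 17
The 3 values of 24 occupy positions 4–6 → average rank 5.
The 3 values of 17 occupy positions 8–10 → average rank 9.
C has value 24 → rank 5.

5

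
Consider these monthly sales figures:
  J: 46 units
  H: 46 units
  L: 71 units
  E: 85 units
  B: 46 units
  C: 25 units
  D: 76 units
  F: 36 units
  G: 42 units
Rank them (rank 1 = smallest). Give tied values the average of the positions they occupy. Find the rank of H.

Sorted (ascending): 25, 36, 42, 46, 46, 46, 71, 76, 85
The 3 values of 46 occupy positions 4–6 → average rank 5.
H has value 46 units → rank 5.

5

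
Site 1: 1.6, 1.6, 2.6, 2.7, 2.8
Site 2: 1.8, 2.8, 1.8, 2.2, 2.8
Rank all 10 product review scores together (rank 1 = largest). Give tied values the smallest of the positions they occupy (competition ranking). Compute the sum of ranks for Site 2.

Sorted (descending): 2.8, 2.8, 2.8, 2.7, 2.6, 2.2, 1.8, 1.8, 1.6, 1.6
The 3 values of 2.8 occupy positions 1–3 → each gets rank 1.
The 2 values of 1.8 occupy positions 7–8 → each gets rank 7.
The 2 values of 1.6 occupy positions 9–10 → each gets rank 9.
Site 2 values → pooled ranks: 1.8→7, 2.8→1, 1.8→7, 2.2→6, 2.8→1
Rank sum = 7 + 1 + 7 + 6 + 1 = 22

22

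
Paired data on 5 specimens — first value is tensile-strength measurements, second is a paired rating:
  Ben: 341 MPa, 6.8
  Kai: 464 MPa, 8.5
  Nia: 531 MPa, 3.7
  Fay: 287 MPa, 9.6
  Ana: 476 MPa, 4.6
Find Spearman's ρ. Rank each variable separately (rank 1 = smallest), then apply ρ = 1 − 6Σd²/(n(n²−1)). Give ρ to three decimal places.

-0.900

Ranks of variable 1: 2, 3, 5, 1, 4
Ranks of variable 2: 3, 4, 1, 5, 2
d = r₁ − r₂: -1, -1, 4, -4, 2
d²: 1, 1, 16, 16, 4; Σd² = 38
ρ = 1 − 6·38/(5·24) = 1 − 228/120 = -0.900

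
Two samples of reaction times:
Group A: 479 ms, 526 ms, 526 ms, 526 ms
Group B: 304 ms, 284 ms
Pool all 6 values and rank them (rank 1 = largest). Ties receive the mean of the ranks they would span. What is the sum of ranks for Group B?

Sorted (descending): 526, 526, 526, 479, 304, 284
The 3 values of 526 occupy positions 1–3 → average rank 2.
Group B values → pooled ranks: 304→5, 284→6
Rank sum = 5 + 6 = 11

11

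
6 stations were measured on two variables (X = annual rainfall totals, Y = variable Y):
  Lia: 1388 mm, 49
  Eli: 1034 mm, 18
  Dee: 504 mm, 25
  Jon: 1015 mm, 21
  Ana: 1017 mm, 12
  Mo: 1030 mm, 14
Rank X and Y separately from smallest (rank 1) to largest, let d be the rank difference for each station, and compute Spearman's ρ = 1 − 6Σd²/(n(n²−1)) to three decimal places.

Ranks of variable 1: 6, 5, 1, 2, 3, 4
Ranks of variable 2: 6, 3, 5, 4, 1, 2
d = r₁ − r₂: 0, 2, -4, -2, 2, 2
d²: 0, 4, 16, 4, 4, 4; Σd² = 32
ρ = 1 − 6·32/(6·35) = 1 − 192/210 = 0.086

0.086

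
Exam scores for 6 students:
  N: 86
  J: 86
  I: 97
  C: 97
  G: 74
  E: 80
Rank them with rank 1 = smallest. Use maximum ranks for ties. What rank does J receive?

4

Sorted (ascending): 74, 80, 86, 86, 97, 97
The 2 values of 86 occupy positions 3–4 → each gets rank 4.
The 2 values of 97 occupy positions 5–6 → each gets rank 6.
J has value 86 → rank 4.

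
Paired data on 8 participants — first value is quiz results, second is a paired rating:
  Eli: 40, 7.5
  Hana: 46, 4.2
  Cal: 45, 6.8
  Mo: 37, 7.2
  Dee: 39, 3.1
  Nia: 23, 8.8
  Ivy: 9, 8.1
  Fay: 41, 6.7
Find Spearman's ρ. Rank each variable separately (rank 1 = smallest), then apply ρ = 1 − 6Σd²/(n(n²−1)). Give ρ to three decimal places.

Ranks of variable 1: 5, 8, 7, 3, 4, 2, 1, 6
Ranks of variable 2: 6, 2, 4, 5, 1, 8, 7, 3
d = r₁ − r₂: -1, 6, 3, -2, 3, -6, -6, 3
d²: 1, 36, 9, 4, 9, 36, 36, 9; Σd² = 140
ρ = 1 − 6·140/(8·63) = 1 − 840/504 = -0.667

-0.667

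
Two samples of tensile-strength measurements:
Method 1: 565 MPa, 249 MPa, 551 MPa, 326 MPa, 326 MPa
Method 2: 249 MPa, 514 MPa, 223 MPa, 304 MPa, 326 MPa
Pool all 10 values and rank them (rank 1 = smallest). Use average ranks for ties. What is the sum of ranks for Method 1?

33.5

Sorted (ascending): 223, 249, 249, 304, 326, 326, 326, 514, 551, 565
The 2 values of 249 occupy positions 2–3 → average rank (2+3)/2 = 2.5.
The 3 values of 326 occupy positions 5–7 → average rank 6.
Method 1 values → pooled ranks: 565→10, 249→2.5, 551→9, 326→6, 326→6
Rank sum = 10 + 2.5 + 9 + 6 + 6 = 33.5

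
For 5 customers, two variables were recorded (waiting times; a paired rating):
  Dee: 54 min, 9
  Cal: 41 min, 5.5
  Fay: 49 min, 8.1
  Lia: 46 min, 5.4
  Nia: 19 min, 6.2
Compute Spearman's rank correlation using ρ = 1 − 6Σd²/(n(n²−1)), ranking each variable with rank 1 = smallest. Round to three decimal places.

Ranks of variable 1: 5, 2, 4, 3, 1
Ranks of variable 2: 5, 2, 4, 1, 3
d = r₁ − r₂: 0, 0, 0, 2, -2
d²: 0, 0, 0, 4, 4; Σd² = 8
ρ = 1 − 6·8/(5·24) = 1 − 48/120 = 0.600

0.600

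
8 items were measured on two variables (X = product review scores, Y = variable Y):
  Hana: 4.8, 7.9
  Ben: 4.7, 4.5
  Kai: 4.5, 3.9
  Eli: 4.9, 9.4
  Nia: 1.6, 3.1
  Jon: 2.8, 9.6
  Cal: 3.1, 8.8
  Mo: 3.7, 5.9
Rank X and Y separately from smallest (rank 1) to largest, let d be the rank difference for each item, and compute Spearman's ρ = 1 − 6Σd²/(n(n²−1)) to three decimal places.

Ranks of variable 1: 7, 6, 5, 8, 1, 2, 3, 4
Ranks of variable 2: 5, 3, 2, 7, 1, 8, 6, 4
d = r₁ − r₂: 2, 3, 3, 1, 0, -6, -3, 0
d²: 4, 9, 9, 1, 0, 36, 9, 0; Σd² = 68
ρ = 1 − 6·68/(8·63) = 1 − 408/504 = 0.190

0.190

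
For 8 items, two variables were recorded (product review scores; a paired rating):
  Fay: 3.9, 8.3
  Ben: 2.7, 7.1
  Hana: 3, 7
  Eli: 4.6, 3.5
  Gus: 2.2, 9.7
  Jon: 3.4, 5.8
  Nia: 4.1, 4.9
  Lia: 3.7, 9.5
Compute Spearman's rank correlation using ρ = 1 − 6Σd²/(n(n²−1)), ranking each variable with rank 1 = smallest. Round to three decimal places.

-0.643

Ranks of variable 1: 6, 2, 3, 8, 1, 4, 7, 5
Ranks of variable 2: 6, 5, 4, 1, 8, 3, 2, 7
d = r₁ − r₂: 0, -3, -1, 7, -7, 1, 5, -2
d²: 0, 9, 1, 49, 49, 1, 25, 4; Σd² = 138
ρ = 1 − 6·138/(8·63) = 1 − 828/504 = -0.643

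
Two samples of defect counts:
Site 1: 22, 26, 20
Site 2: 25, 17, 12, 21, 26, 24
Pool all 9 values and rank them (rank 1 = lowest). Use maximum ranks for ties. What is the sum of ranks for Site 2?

29

Sorted (ascending): 12, 17, 20, 21, 22, 24, 25, 26, 26
The 2 values of 26 occupy positions 8–9 → each gets rank 9.
Site 2 values → pooled ranks: 25→7, 17→2, 12→1, 21→4, 26→9, 24→6
Rank sum = 7 + 2 + 1 + 4 + 9 + 6 = 29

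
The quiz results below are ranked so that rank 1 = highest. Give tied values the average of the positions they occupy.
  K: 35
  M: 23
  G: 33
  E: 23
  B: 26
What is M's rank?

Sorted (descending): 35, 33, 26, 23, 23
The 2 values of 23 occupy positions 4–5 → average rank (4+5)/2 = 4.5.
M has value 23 → rank 4.5.

4.5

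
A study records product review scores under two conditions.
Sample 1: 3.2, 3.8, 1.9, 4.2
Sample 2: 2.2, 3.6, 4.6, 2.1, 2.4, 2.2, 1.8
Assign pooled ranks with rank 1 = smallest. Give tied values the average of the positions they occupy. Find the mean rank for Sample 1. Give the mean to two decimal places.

Sorted (ascending): 1.8, 1.9, 2.1, 2.2, 2.2, 2.4, 3.2, 3.6, 3.8, 4.2, 4.6
The 2 values of 2.2 occupy positions 4–5 → average rank (4+5)/2 = 4.5.
Sample 1 values → pooled ranks: 3.2→7, 3.8→9, 1.9→2, 4.2→10
Mean rank = (7 + 9 + 2 + 10) / 4 = 7.00

7.00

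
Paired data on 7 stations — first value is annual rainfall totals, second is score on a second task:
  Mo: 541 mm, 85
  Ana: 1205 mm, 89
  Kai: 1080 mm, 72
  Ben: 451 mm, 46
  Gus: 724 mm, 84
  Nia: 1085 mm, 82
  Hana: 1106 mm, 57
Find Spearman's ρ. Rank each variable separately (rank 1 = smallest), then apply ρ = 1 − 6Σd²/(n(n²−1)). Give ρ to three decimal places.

Ranks of variable 1: 2, 7, 4, 1, 3, 5, 6
Ranks of variable 2: 6, 7, 3, 1, 5, 4, 2
d = r₁ − r₂: -4, 0, 1, 0, -2, 1, 4
d²: 16, 0, 1, 0, 4, 1, 16; Σd² = 38
ρ = 1 − 6·38/(7·48) = 1 − 228/336 = 0.321

0.321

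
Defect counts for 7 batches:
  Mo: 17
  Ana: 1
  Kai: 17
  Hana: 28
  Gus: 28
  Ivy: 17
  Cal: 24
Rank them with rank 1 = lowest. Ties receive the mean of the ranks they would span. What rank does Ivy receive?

3

Sorted (ascending): 1, 17, 17, 17, 24, 28, 28
The 3 values of 17 occupy positions 2–4 → average rank 3.
The 2 values of 28 occupy positions 6–7 → average rank (6+7)/2 = 6.5.
Ivy has value 17 → rank 3.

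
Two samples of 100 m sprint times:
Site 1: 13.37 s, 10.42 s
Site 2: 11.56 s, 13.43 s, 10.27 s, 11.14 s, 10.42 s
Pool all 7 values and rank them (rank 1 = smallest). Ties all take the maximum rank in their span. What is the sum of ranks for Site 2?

Sorted (ascending): 10.27, 10.42, 10.42, 11.14, 11.56, 13.37, 13.43
The 2 values of 10.42 occupy positions 2–3 → each gets rank 3.
Site 2 values → pooled ranks: 11.56→5, 13.43→7, 10.27→1, 11.14→4, 10.42→3
Rank sum = 5 + 7 + 1 + 4 + 3 = 20

20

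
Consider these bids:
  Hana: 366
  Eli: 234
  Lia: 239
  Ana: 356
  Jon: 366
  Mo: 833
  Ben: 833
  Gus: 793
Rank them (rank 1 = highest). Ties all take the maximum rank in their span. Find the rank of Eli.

8

Sorted (descending): 833, 833, 793, 366, 366, 356, 239, 234
The 2 values of 833 occupy positions 1–2 → each gets rank 2.
The 2 values of 366 occupy positions 4–5 → each gets rank 5.
Eli has value 234 → rank 8.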